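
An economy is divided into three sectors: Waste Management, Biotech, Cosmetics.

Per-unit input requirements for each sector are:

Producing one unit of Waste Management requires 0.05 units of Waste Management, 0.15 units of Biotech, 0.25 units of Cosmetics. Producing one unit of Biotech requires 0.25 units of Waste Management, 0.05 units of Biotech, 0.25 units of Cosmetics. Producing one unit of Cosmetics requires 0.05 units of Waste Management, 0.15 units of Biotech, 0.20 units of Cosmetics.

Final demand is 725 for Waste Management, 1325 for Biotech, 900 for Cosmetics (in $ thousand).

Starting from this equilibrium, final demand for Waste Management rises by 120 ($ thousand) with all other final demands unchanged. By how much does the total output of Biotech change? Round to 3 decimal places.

Δx_B = 29.846

I − A =
  [   0.95    -0.25    -0.05]
  [  -0.15     0.95    -0.15]
  [  -0.25    -0.25     0.80]
Cofactors of I−A, C_ij = (−1)^(i+j)·(minor ij) (rows/columns in the sector order above):
  C_11 = (0.95)(0.80) − (-0.15)(-0.25) = 0.7225
  C_12 = −[(-0.15)(0.80) − (-0.15)(-0.25)] = 0.1575
  C_13 = (-0.15)(-0.25) − (0.95)(-0.25) = 0.2750
  C_21 = −[(-0.25)(0.80) − (-0.05)(-0.25)] = 0.2125
  C_22 = (0.95)(0.80) − (-0.05)(-0.25) = 0.7475
  C_23 = −[(0.95)(-0.25) − (-0.25)(-0.25)] = 0.3000
  C_31 = (-0.25)(-0.15) − (-0.05)(0.95) = 0.0850
  C_32 = −[(0.95)(-0.15) − (-0.05)(-0.15)] = 0.1500
  C_33 = (0.95)(0.95) − (-0.25)(-0.15) = 0.8650
det(I−A) = Σ_j (I−A)_1j·C_1j = (0.95)(0.7225) + (-0.25)(0.1575) + (-0.05)(0.2750) = 0.63325
adj(I−A) = Cᵀ =
  [ 0.7225   0.2125   0.0850]
  [ 0.1575   0.7475   0.1500]
  [ 0.2750   0.3000   0.8650]
(I − A)⁻¹ = adj(I−A) / det(I−A) ≈
  [   1.1409     0.3356     0.1342]
  [   0.2487     1.1804     0.2369]
  [   0.4343     0.4737     1.3660]
Δx = (I − A)⁻¹ Δd with Δd having +120 in the Waste Management component and 0 elsewhere.
So Δx_B = L_BW · (+120), where L_BW = adj(I−A)_BW / det(I−A) = 0.1575 / 0.63325.
Δx_B = 0.1575 × (+120) / 0.63325 = 18.90 / 0.63325 ≈ 29.846.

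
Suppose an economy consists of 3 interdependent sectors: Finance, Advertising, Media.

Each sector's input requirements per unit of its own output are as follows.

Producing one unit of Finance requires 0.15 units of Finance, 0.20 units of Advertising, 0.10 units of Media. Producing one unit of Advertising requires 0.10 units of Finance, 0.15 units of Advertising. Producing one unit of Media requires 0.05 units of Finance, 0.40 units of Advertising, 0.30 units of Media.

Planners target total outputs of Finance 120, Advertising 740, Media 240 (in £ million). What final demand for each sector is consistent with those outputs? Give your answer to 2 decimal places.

d_1 = 16.00, d_2 = 509.00, d_3 = 156.00

I − A =
  [   0.85    -0.10    -0.05]
  [  -0.20     0.85    -0.40]
  [  -0.10     0.00     0.70]
d = (I − A) x:
  d_1 = (+0.85)·120 + (-0.10)·740 + (-0.05)·240 = 16.00
  d_2 = (-0.20)·120 + (+0.85)·740 + (-0.40)·240 = 509.00
  d_3 = (-0.10)·120 + (+0.00)·740 + (+0.70)·240 = 156.00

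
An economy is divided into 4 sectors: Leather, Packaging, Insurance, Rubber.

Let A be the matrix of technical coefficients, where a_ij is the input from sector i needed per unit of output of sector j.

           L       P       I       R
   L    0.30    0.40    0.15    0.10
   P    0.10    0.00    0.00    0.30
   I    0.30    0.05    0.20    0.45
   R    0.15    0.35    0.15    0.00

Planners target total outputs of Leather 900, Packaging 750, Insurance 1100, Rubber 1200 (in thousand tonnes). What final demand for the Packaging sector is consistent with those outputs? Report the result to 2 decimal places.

I − A =
  [   0.70    -0.40    -0.15    -0.10]
  [  -0.10     1.00     0.00    -0.30]
  [  -0.30    -0.05     0.80    -0.45]
  [  -0.15    -0.35    -0.15     1.00]
d = (I − A) x:
  d_L = (+0.70)·900 + (-0.40)·750 + (-0.15)·1100 + (-0.10)·1200 = 45.00
  d_P = (-0.10)·900 + (+1.00)·750 + (+0.00)·1100 + (-0.30)·1200 = 300.00
  d_I = (-0.30)·900 + (-0.05)·750 + (+0.80)·1100 + (-0.45)·1200 = 32.50
  d_R = (-0.15)·900 + (-0.35)·750 + (-0.15)·1100 + (+1.00)·1200 = 637.50

d_P = 300.00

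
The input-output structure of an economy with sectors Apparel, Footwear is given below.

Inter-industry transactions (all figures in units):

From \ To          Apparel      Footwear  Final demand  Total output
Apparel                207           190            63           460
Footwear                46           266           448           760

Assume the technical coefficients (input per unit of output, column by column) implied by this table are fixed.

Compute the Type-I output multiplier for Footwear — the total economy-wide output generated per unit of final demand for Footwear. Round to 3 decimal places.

m_F = 2.406

Technical coefficients a_ij = z_ij / X_j:
  a_AA = 207/460 = 0.45, a_FA = 46/460 = 0.10
  a_AF = 190/760 = 0.25, a_FF = 266/760 = 0.35
I − A =
  [   0.55    -0.25]
  [  -0.10     0.65]
det(I−A) = (0.55)(0.65) − (-0.25)(-0.10) = 0.3325
adj(I−A) = [[0.65, 0.25], [0.10, 0.55]]
(I − A)⁻¹ = adj(I−A) / det(I−A) ≈
  [   1.9549     0.7519]
  [   0.3008     1.6541]
The output multiplier for sector j is the column-j sum of the Leontief inverse (I − A)⁻¹ = adj(I−A) / det(I−A).
Column F of adj(I−A): (0.25, 0.55); det(I−A) = 0.3325.
m_F = (0.25 + 0.55) / 0.3325 = 0.80 / 0.3325 ≈ 2.406.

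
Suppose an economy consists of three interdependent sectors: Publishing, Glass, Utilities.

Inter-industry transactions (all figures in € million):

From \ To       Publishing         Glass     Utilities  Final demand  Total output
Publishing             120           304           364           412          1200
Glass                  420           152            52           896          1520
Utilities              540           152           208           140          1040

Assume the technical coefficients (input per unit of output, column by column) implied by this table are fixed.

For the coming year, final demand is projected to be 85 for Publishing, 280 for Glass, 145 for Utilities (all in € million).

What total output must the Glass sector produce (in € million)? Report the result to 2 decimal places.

Technical coefficients a_ij = z_ij / X_j:
  a_11 = 120/1200 = 0.10, a_21 = 420/1200 = 0.35, a_31 = 540/1200 = 0.45
  a_12 = 304/1520 = 0.20, a_22 = 152/1520 = 0.10, a_32 = 152/1520 = 0.10
  a_13 = 364/1040 = 0.35, a_23 = 52/1040 = 0.05, a_33 = 208/1040 = 0.20
I − A =
  [   0.90    -0.20    -0.35]
  [  -0.35     0.90    -0.05]
  [  -0.45    -0.10     0.80]
Cofactors of I−A, C_ij = (−1)^(i+j)·(minor ij) (rows/columns in the sector order above):
  C_11 = (0.90)(0.80) − (-0.05)(-0.10) = 0.7150
  C_12 = −[(-0.35)(0.80) − (-0.05)(-0.45)] = 0.3025
  C_13 = (-0.35)(-0.10) − (0.90)(-0.45) = 0.4400
  C_21 = −[(-0.20)(0.80) − (-0.35)(-0.10)] = 0.1950
  C_22 = (0.90)(0.80) − (-0.35)(-0.45) = 0.5625
  C_23 = −[(0.90)(-0.10) − (-0.20)(-0.45)] = 0.1800
  C_31 = (-0.20)(-0.05) − (-0.35)(0.90) = 0.3250
  C_32 = −[(0.90)(-0.05) − (-0.35)(-0.35)] = 0.1675
  C_33 = (0.90)(0.90) − (-0.20)(-0.35) = 0.7400
det(I−A) = Σ_j (I−A)_1j·C_1j = (0.90)(0.7150) + (-0.20)(0.3025) + (-0.35)(0.4400) = 0.4290
adj(I−A) = Cᵀ =
  [ 0.7150   0.1950   0.3250]
  [ 0.3025   0.5625   0.1675]
  [ 0.4400   0.1800   0.7400]
(I − A)⁻¹ = adj(I−A) / det(I−A) ≈
  [   1.6667     0.4545     0.7576]
  [   0.7051     1.3112     0.3904]
  [   1.0256     0.4196     1.7249]
x = (I − A)⁻¹ d = adj(I−A)·d / det(I−A), with det(I−A) = 0.4290:
  x_1 = (0.7150·85 + 0.1950·280 + 0.3250·145) / 0.4290 = 162.50 / 0.4290 ≈ 378.79
  x_2 = (0.3025·85 + 0.5625·280 + 0.1675·145) / 0.4290 = 207.50 / 0.4290 ≈ 483.68
  x_3 = (0.4400·85 + 0.1800·280 + 0.7400·145) / 0.4290 = 195.10 / 0.4290 ≈ 454.78

x_2 = 483.68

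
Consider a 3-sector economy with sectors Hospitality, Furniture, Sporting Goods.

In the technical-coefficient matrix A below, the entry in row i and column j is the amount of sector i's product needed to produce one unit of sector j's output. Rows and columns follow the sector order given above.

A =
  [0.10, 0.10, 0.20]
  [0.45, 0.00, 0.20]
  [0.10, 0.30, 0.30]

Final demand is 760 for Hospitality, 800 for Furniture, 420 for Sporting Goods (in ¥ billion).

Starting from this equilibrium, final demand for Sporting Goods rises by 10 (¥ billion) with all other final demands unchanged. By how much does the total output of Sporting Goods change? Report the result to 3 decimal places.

I − A =
  [   0.90    -0.10    -0.20]
  [  -0.45     1.00    -0.20]
  [  -0.10    -0.30     0.70]
Cofactors of I−A, C_ij = (−1)^(i+j)·(minor ij) (rows/columns in the sector order above):
  C_11 = (1.00)(0.70) − (-0.20)(-0.30) = 0.6400
  C_12 = −[(-0.45)(0.70) − (-0.20)(-0.10)] = 0.3350
  C_13 = (-0.45)(-0.30) − (1.00)(-0.10) = 0.2350
  C_21 = −[(-0.10)(0.70) − (-0.20)(-0.30)] = 0.1300
  C_22 = (0.90)(0.70) − (-0.20)(-0.10) = 0.6100
  C_23 = −[(0.90)(-0.30) − (-0.10)(-0.10)] = 0.2800
  C_31 = (-0.10)(-0.20) − (-0.20)(1.00) = 0.2200
  C_32 = −[(0.90)(-0.20) − (-0.20)(-0.45)] = 0.2700
  C_33 = (0.90)(1.00) − (-0.10)(-0.45) = 0.8550
det(I−A) = Σ_j (I−A)_1j·C_1j = (0.90)(0.6400) + (-0.10)(0.3350) + (-0.20)(0.2350) = 0.4955
adj(I−A) = Cᵀ =
  [ 0.6400   0.1300   0.2200]
  [ 0.3350   0.6100   0.2700]
  [ 0.2350   0.2800   0.8550]
(I − A)⁻¹ = adj(I−A) / det(I−A) ≈
  [   1.2916     0.2624     0.4440]
  [   0.6761     1.2311     0.5449]
  [   0.4743     0.5651     1.7255]
Δx = (I − A)⁻¹ Δd with Δd having +10 in the Sporting Goods component and 0 elsewhere.
So Δx_S = L_SS · (+10), where L_SS = adj(I−A)_SS / det(I−A) = 0.8550 / 0.4955.
Δx_S = 0.8550 × (+10) / 0.4955 = 8.55 / 0.4955 ≈ 17.255.

Δx_S = 17.255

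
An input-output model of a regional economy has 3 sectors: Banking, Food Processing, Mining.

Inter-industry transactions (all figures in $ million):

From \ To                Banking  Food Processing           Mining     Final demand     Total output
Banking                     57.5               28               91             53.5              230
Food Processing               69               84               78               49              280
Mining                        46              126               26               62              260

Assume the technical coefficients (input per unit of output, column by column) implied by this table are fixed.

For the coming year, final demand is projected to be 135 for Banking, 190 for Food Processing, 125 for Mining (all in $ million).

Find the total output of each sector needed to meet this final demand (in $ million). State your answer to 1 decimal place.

x_1 = 612.5, x_2 = 829.5, x_3 = 689.8

Technical coefficients a_ij = z_ij / X_j:
  a_11 = 57.5/230 = 0.25, a_21 = 69/230 = 0.30, a_31 = 46/230 = 0.20
  a_12 = 28/280 = 0.10, a_22 = 84/280 = 0.30, a_32 = 126/280 = 0.45
  a_13 = 91/260 = 0.35, a_23 = 78/260 = 0.30, a_33 = 26/260 = 0.10
I − A =
  [   0.75    -0.10    -0.35]
  [  -0.30     0.70    -0.30]
  [  -0.20    -0.45     0.90]
Cofactors of I−A, C_ij = (−1)^(i+j)·(minor ij) (rows/columns in the sector order above):
  C_11 = (0.70)(0.90) − (-0.30)(-0.45) = 0.4950
  C_12 = −[(-0.30)(0.90) − (-0.30)(-0.20)] = 0.3300
  C_13 = (-0.30)(-0.45) − (0.70)(-0.20) = 0.2750
  C_21 = −[(-0.10)(0.90) − (-0.35)(-0.45)] = 0.2475
  C_22 = (0.75)(0.90) − (-0.35)(-0.20) = 0.6050
  C_23 = −[(0.75)(-0.45) − (-0.10)(-0.20)] = 0.3575
  C_31 = (-0.10)(-0.30) − (-0.35)(0.70) = 0.2750
  C_32 = −[(0.75)(-0.30) − (-0.35)(-0.30)] = 0.3300
  C_33 = (0.75)(0.70) − (-0.10)(-0.30) = 0.4950
det(I−A) = Σ_j (I−A)_1j·C_1j = (0.75)(0.4950) + (-0.10)(0.3300) + (-0.35)(0.2750) = 0.2420
adj(I−A) = Cᵀ =
  [ 0.4950   0.2475   0.2750]
  [ 0.3300   0.6050   0.3300]
  [ 0.2750   0.3575   0.4950]
(I − A)⁻¹ = adj(I−A) / det(I−A) ≈
  [   2.0455     1.0227     1.1364]
  [   1.3636     2.5000     1.3636]
  [   1.1364     1.4773     2.0455]
x = (I − A)⁻¹ d = adj(I−A)·d / det(I−A), with det(I−A) = 0.2420:
  x_1 = (0.4950·135 + 0.2475·190 + 0.2750·125) / 0.2420 = 148.225 / 0.2420 = 612.5
  x_2 = (0.3300·135 + 0.6050·190 + 0.3300·125) / 0.2420 = 200.75 / 0.2420 ≈ 829.5
  x_3 = (0.2750·135 + 0.3575·190 + 0.4950·125) / 0.2420 = 166.925 / 0.2420 ≈ 689.8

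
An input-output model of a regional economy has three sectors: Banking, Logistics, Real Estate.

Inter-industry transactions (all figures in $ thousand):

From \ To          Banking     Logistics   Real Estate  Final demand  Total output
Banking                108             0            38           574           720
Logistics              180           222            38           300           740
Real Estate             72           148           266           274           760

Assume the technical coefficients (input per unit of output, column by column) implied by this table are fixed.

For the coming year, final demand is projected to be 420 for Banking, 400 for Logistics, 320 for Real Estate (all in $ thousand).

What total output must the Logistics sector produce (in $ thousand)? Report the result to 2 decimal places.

Technical coefficients a_ij = z_ij / X_j:
  a_BB = 108/720 = 0.15, a_LB = 180/720 = 0.25, a_RB = 72/720 = 0.10
  a_BL = 0/740 = 0.00, a_LL = 222/740 = 0.30, a_RL = 148/740 = 0.20
  a_BR = 38/760 = 0.05, a_LR = 38/760 = 0.05, a_RR = 266/760 = 0.35
I − A =
  [   0.85     0.00    -0.05]
  [  -0.25     0.70    -0.05]
  [  -0.10    -0.20     0.65]
Cofactors of I−A, C_ij = (−1)^(i+j)·(minor ij) (rows/columns in the sector order above):
  C_11 = (0.70)(0.65) − (-0.05)(-0.20) = 0.4450
  C_12 = −[(-0.25)(0.65) − (-0.05)(-0.10)] = 0.1675
  C_13 = (-0.25)(-0.20) − (0.70)(-0.10) = 0.1200
  C_21 = −[(0.00)(0.65) − (-0.05)(-0.20)] = 0.0100
  C_22 = (0.85)(0.65) − (-0.05)(-0.10) = 0.5475
  C_23 = −[(0.85)(-0.20) − (0.00)(-0.10)] = 0.1700
  C_31 = (0.00)(-0.05) − (-0.05)(0.70) = 0.0350
  C_32 = −[(0.85)(-0.05) − (-0.05)(-0.25)] = 0.0550
  C_33 = (0.85)(0.70) − (0.00)(-0.25) = 0.5950
det(I−A) = Σ_j (I−A)_1j·C_1j = (0.85)(0.4450) + (0.00)(0.1675) + (-0.05)(0.1200) = 0.37225
adj(I−A) = Cᵀ =
  [ 0.4450   0.0100   0.0350]
  [ 0.1675   0.5475   0.0550]
  [ 0.1200   0.1700   0.5950]
(I − A)⁻¹ = adj(I−A) / det(I−A) ≈
  [   1.1954     0.0269     0.0940]
  [   0.4500     1.4708     0.1478]
  [   0.3224     0.4567     1.5984]
x = (I − A)⁻¹ d = adj(I−A)·d / det(I−A), with det(I−A) = 0.37225:
  x_B = (0.4450·420 + 0.0100·400 + 0.0350·320) / 0.37225 = 202.10 / 0.37225 ≈ 542.91
  x_L = (0.1675·420 + 0.5475·400 + 0.0550·320) / 0.37225 = 306.95 / 0.37225 ≈ 824.58
  x_R = (0.1200·420 + 0.1700·400 + 0.5950·320) / 0.37225 = 308.80 / 0.37225 ≈ 829.55

x_L = 824.58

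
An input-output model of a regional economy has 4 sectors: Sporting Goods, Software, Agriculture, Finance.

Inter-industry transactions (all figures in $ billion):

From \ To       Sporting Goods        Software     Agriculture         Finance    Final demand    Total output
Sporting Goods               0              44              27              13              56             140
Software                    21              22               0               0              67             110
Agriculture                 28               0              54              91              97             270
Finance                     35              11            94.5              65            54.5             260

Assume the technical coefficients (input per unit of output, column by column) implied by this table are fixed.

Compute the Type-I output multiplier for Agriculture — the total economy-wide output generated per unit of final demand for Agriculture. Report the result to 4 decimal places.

Technical coefficients a_ij = z_ij / X_j:
  a_11 = 0/140 = 0.00, a_21 = 21/140 = 0.15, a_31 = 28/140 = 0.20, a_41 = 35/140 = 0.25
  a_12 = 44/110 = 0.40, a_22 = 22/110 = 0.20, a_32 = 0/110 = 0.00, a_42 = 11/110 = 0.10
  a_13 = 27/270 = 0.10, a_23 = 0/270 = 0.00, a_33 = 54/270 = 0.20, a_43 = 94.5/270 = 0.35
  a_14 = 13/260 = 0.05, a_24 = 0/260 = 0.00, a_34 = 91/260 = 0.35, a_44 = 65/260 = 0.25
I − A =
  [   1.00    -0.40    -0.10    -0.05]
  [  -0.15     0.80     0.00     0.00]
  [  -0.20     0.00     0.80    -0.35]
  [  -0.25    -0.10    -0.35     0.75]
Compute the cofactors C_ij = (−1)^(i+j)·(3×3 minor ij) of I−A; the adjugate is their transpose:
adj(I−A) = Cᵀ =
  [ 0.382000   0.198500   0.074000   0.060000]
  [ 0.071625   0.440250   0.013875   0.011250]
  [ 0.195250   0.131000   0.544250   0.267000]
  [ 0.228000   0.186000   0.280500   0.576000]
det(I−A) = Σ_j (I−A)_1j·C_1j = (1.00)(0.382000) + (-0.40)(0.071625) + (-0.10)(0.195250) + (-0.05)(0.228000) = 0.322425
(I − A)⁻¹ = adj(I−A) / det(I−A) ≈
  [   1.18477     0.61565     0.22951     0.18609]
  [   0.22214     1.36543     0.04303     0.03489]
  [   0.60557     0.40630     1.68799     0.82810]
  [   0.70714     0.57688     0.86997     1.78646]
The output multiplier for sector j is the column-j sum of the Leontief inverse (I − A)⁻¹ = adj(I−A) / det(I−A).
Column 3 of adj(I−A): (0.074000, 0.013875, 0.544250, 0.280500); det(I−A) = 0.322425.
m_3 = (0.074000 + 0.013875 + 0.544250 + 0.280500) / 0.322425 = 0.912625 / 0.322425 ≈ 2.8305.

m_3 = 2.8305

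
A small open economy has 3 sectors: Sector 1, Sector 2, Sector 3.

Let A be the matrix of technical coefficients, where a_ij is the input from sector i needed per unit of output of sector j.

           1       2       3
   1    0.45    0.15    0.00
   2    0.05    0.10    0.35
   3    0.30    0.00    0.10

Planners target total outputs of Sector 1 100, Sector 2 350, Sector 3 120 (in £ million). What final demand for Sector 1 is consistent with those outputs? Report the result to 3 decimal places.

I − A =
  [   0.55    -0.15     0.00]
  [  -0.05     0.90    -0.35]
  [  -0.30     0.00     0.90]
d = (I − A) x:
  d_1 = (+0.55)·100 + (-0.15)·350 + (+0.00)·120 = 2.500
  d_2 = (-0.05)·100 + (+0.90)·350 + (-0.35)·120 = 268.000
  d_3 = (-0.30)·100 + (+0.00)·350 + (+0.90)·120 = 78.000

d_1 = 2.500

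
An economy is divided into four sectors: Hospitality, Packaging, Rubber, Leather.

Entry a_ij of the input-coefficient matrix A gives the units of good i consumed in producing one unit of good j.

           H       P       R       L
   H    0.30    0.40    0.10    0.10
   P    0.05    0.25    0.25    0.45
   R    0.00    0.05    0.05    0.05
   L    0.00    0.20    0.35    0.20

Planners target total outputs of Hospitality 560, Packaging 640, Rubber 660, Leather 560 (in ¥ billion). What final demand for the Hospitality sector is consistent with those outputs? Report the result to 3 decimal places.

I − A =
  [   0.70    -0.40    -0.10    -0.10]
  [  -0.05     0.75    -0.25    -0.45]
  [   0.00    -0.05     0.95    -0.05]
  [   0.00    -0.20    -0.35     0.80]
d = (I − A) x:
  d_H = (+0.70)·560 + (-0.40)·640 + (-0.10)·660 + (-0.10)·560 = 14.000
  d_P = (-0.05)·560 + (+0.75)·640 + (-0.25)·660 + (-0.45)·560 = 35.000
  d_R = (+0.00)·560 + (-0.05)·640 + (+0.95)·660 + (-0.05)·560 = 567.000
  d_L = (+0.00)·560 + (-0.20)·640 + (-0.35)·660 + (+0.80)·560 = 89.000

d_H = 14.000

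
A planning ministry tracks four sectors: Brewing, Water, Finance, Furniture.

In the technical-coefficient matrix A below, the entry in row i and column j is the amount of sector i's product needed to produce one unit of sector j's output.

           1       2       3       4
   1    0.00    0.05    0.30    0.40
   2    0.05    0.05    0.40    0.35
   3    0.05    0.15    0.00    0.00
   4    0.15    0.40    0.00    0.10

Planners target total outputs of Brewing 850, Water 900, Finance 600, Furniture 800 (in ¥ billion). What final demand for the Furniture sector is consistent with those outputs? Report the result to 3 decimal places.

d_4 = 232.500

I − A =
  [   1.00    -0.05    -0.30    -0.40]
  [  -0.05     0.95    -0.40    -0.35]
  [  -0.05    -0.15     1.00     0.00]
  [  -0.15    -0.40     0.00     0.90]
d = (I − A) x:
  d_1 = (+1.00)·850 + (-0.05)·900 + (-0.30)·600 + (-0.40)·800 = 305.000
  d_2 = (-0.05)·850 + (+0.95)·900 + (-0.40)·600 + (-0.35)·800 = 292.500
  d_3 = (-0.05)·850 + (-0.15)·900 + (+1.00)·600 + (+0.00)·800 = 422.500
  d_4 = (-0.15)·850 + (-0.40)·900 + (+0.00)·600 + (+0.90)·800 = 232.500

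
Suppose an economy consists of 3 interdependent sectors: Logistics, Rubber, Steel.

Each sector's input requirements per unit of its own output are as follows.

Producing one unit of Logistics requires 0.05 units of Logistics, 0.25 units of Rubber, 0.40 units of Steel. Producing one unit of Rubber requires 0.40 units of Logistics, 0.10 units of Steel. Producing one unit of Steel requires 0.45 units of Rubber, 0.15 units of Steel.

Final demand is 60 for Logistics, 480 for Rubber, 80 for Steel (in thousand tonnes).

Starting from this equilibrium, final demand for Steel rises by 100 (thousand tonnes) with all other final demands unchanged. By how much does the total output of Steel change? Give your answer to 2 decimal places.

I − A =
  [   0.95    -0.40     0.00]
  [  -0.25     1.00    -0.45]
  [  -0.40    -0.10     0.85]
Cofactors of I−A, C_ij = (−1)^(i+j)·(minor ij) (rows/columns in the sector order above):
  C_11 = (1.00)(0.85) − (-0.45)(-0.10) = 0.8050
  C_12 = −[(-0.25)(0.85) − (-0.45)(-0.40)] = 0.3925
  C_13 = (-0.25)(-0.10) − (1.00)(-0.40) = 0.4250
  C_21 = −[(-0.40)(0.85) − (0.00)(-0.10)] = 0.3400
  C_22 = (0.95)(0.85) − (0.00)(-0.40) = 0.8075
  C_23 = −[(0.95)(-0.10) − (-0.40)(-0.40)] = 0.2550
  C_31 = (-0.40)(-0.45) − (0.00)(1.00) = 0.1800
  C_32 = −[(0.95)(-0.45) − (0.00)(-0.25)] = 0.4275
  C_33 = (0.95)(1.00) − (-0.40)(-0.25) = 0.8500
det(I−A) = Σ_j (I−A)_1j·C_1j = (0.95)(0.8050) + (-0.40)(0.3925) + (0.00)(0.4250) = 0.60775
adj(I−A) = Cᵀ =
  [ 0.8050   0.3400   0.1800]
  [ 0.3925   0.8075   0.4275]
  [ 0.4250   0.2550   0.8500]
(I − A)⁻¹ = adj(I−A) / det(I−A) ≈
  [   1.3246     0.5594     0.2962]
  [   0.6458     1.3287     0.7034]
  [   0.6993     0.4196     1.3986]
Δx = (I − A)⁻¹ Δd with Δd having +100 in the Steel component and 0 elsewhere.
So Δx_3 = L_33 · (+100), where L_33 = adj(I−A)_33 / det(I−A) = 0.8500 / 0.60775.
Δx_3 = 0.8500 × (+100) / 0.60775 = 85.00 / 0.60775 ≈ 139.86.

Δx_3 = 139.86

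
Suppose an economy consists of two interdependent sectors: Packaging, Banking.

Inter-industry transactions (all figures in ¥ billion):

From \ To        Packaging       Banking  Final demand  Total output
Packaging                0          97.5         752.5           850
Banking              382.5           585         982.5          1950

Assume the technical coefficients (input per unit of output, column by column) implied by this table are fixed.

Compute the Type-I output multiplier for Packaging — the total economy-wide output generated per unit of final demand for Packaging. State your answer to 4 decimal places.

Technical coefficients a_ij = z_ij / X_j:
  a_11 = 0/850 = 0.00, a_21 = 382.5/850 = 0.45
  a_12 = 97.5/1950 = 0.05, a_22 = 585/1950 = 0.30
I − A =
  [   1.00    -0.05]
  [  -0.45     0.70]
det(I−A) = (1.00)(0.70) − (-0.05)(-0.45) = 0.6775
adj(I−A) = [[0.70, 0.05], [0.45, 1.00]]
(I − A)⁻¹ = adj(I−A) / det(I−A) ≈
  [   1.03321     0.07380]
  [   0.66421     1.47601]
The output multiplier for sector j is the column-j sum of the Leontief inverse (I − A)⁻¹ = adj(I−A) / det(I−A).
Column 1 of adj(I−A): (0.70, 0.45); det(I−A) = 0.6775.
m_1 = (0.70 + 0.45) / 0.6775 = 1.15 / 0.6775 ≈ 1.6974.

m_1 = 1.6974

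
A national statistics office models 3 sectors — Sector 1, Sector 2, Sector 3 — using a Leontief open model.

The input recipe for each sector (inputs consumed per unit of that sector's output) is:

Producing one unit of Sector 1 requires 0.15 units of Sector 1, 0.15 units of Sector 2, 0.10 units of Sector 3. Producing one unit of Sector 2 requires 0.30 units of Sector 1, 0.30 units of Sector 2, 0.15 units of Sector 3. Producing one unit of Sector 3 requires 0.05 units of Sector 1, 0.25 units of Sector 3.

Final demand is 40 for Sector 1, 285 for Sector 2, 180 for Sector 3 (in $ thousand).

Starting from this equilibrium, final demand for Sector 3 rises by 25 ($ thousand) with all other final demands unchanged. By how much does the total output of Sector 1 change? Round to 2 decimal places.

I − A =
  [   0.85    -0.30    -0.05]
  [  -0.15     0.70     0.00]
  [  -0.10    -0.15     0.75]
Cofactors of I−A, C_ij = (−1)^(i+j)·(minor ij) (rows/columns in the sector order above):
  C_11 = (0.70)(0.75) − (0.00)(-0.15) = 0.5250
  C_12 = −[(-0.15)(0.75) − (0.00)(-0.10)] = 0.1125
  C_13 = (-0.15)(-0.15) − (0.70)(-0.10) = 0.0925
  C_21 = −[(-0.30)(0.75) − (-0.05)(-0.15)] = 0.2325
  C_22 = (0.85)(0.75) − (-0.05)(-0.10) = 0.6325
  C_23 = −[(0.85)(-0.15) − (-0.30)(-0.10)] = 0.1575
  C_31 = (-0.30)(0.00) − (-0.05)(0.70) = 0.0350
  C_32 = −[(0.85)(0.00) − (-0.05)(-0.15)] = 0.0075
  C_33 = (0.85)(0.70) − (-0.30)(-0.15) = 0.5500
det(I−A) = Σ_j (I−A)_1j·C_1j = (0.85)(0.5250) + (-0.30)(0.1125) + (-0.05)(0.0925) = 0.407875
adj(I−A) = Cᵀ =
  [ 0.5250   0.2325   0.0350]
  [ 0.1125   0.6325   0.0075]
  [ 0.0925   0.1575   0.5500]
(I − A)⁻¹ = adj(I−A) / det(I−A) ≈
  [   1.2872     0.5700     0.0858]
  [   0.2758     1.5507     0.0184]
  [   0.2268     0.3861     1.3485]
Δx = (I − A)⁻¹ Δd with Δd having +25 in the Sector 3 component and 0 elsewhere.
So Δx_1 = L_13 · (+25), where L_13 = adj(I−A)_13 / det(I−A) = 0.0350 / 0.407875.
Δx_1 = 0.0350 × (+25) / 0.407875 = 0.875 / 0.407875 ≈ 2.15.

Δx_1 = 2.15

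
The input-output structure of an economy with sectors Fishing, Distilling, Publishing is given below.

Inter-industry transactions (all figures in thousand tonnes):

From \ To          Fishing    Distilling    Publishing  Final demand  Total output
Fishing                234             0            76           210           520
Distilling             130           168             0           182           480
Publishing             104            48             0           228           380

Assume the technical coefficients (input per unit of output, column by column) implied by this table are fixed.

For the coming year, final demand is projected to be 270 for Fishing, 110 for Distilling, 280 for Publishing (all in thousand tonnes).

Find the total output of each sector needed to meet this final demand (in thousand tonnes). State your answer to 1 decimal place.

Technical coefficients a_ij = z_ij / X_j:
  a_11 = 234/520 = 0.45, a_21 = 130/520 = 0.25, a_31 = 104/520 = 0.20
  a_12 = 0/480 = 0.00, a_22 = 168/480 = 0.35, a_32 = 48/480 = 0.10
  a_13 = 76/380 = 0.20, a_23 = 0/380 = 0.00, a_33 = 0/380 = 0.00
I − A =
  [   0.55     0.00    -0.20]
  [  -0.25     0.65     0.00]
  [  -0.20    -0.10     1.00]
Cofactors of I−A, C_ij = (−1)^(i+j)·(minor ij) (rows/columns in the sector order above):
  C_11 = (0.65)(1.00) − (0.00)(-0.10) = 0.6500
  C_12 = −[(-0.25)(1.00) − (0.00)(-0.20)] = 0.2500
  C_13 = (-0.25)(-0.10) − (0.65)(-0.20) = 0.1550
  C_21 = −[(0.00)(1.00) − (-0.20)(-0.10)] = 0.0200
  C_22 = (0.55)(1.00) − (-0.20)(-0.20) = 0.5100
  C_23 = −[(0.55)(-0.10) − (0.00)(-0.20)] = 0.0550
  C_31 = (0.00)(0.00) − (-0.20)(0.65) = 0.1300
  C_32 = −[(0.55)(0.00) − (-0.20)(-0.25)] = 0.0500
  C_33 = (0.55)(0.65) − (0.00)(-0.25) = 0.3575
det(I−A) = Σ_j (I−A)_1j·C_1j = (0.55)(0.6500) + (0.00)(0.2500) + (-0.20)(0.1550) = 0.3265
adj(I−A) = Cᵀ =
  [ 0.6500   0.0200   0.1300]
  [ 0.2500   0.5100   0.0500]
  [ 0.1550   0.0550   0.3575]
(I − A)⁻¹ = adj(I−A) / det(I−A) ≈
  [   1.9908     0.0613     0.3982]
  [   0.7657     1.5620     0.1531]
  [   0.4747     0.1685     1.0949]
x = (I − A)⁻¹ d = adj(I−A)·d / det(I−A), with det(I−A) = 0.3265:
  x_1 = (0.6500·270 + 0.0200·110 + 0.1300·280) / 0.3265 = 214.10 / 0.3265 ≈ 655.7
  x_2 = (0.2500·270 + 0.5100·110 + 0.0500·280) / 0.3265 = 137.60 / 0.3265 ≈ 421.4
  x_3 = (0.1550·270 + 0.0550·110 + 0.3575·280) / 0.3265 = 148.00 / 0.3265 ≈ 453.3

x_1 = 655.7, x_2 = 421.4, x_3 = 453.3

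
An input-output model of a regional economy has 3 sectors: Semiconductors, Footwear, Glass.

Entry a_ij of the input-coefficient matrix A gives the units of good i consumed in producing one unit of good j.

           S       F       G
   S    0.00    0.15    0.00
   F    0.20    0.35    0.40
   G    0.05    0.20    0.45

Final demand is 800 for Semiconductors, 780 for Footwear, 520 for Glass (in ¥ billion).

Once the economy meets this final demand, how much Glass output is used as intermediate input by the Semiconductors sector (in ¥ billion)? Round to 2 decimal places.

z_GS = 61.54

I − A =
  [   1.00    -0.15     0.00]
  [  -0.20     0.65    -0.40]
  [  -0.05    -0.20     0.55]
Cofactors of I−A, C_ij = (−1)^(i+j)·(minor ij) (rows/columns in the sector order above):
  C_11 = (0.65)(0.55) − (-0.40)(-0.20) = 0.2775
  C_12 = −[(-0.20)(0.55) − (-0.40)(-0.05)] = 0.1300
  C_13 = (-0.20)(-0.20) − (0.65)(-0.05) = 0.0725
  C_21 = −[(-0.15)(0.55) − (0.00)(-0.20)] = 0.0825
  C_22 = (1.00)(0.55) − (0.00)(-0.05) = 0.5500
  C_23 = −[(1.00)(-0.20) − (-0.15)(-0.05)] = 0.2075
  C_31 = (-0.15)(-0.40) − (0.00)(0.65) = 0.0600
  C_32 = −[(1.00)(-0.40) − (0.00)(-0.20)] = 0.4000
  C_33 = (1.00)(0.65) − (-0.15)(-0.20) = 0.6200
det(I−A) = Σ_j (I−A)_1j·C_1j = (1.00)(0.2775) + (-0.15)(0.1300) + (0.00)(0.0725) = 0.2580
adj(I−A) = Cᵀ =
  [ 0.2775   0.0825   0.0600]
  [ 0.1300   0.5500   0.4000]
  [ 0.0725   0.2075   0.6200]
(I − A)⁻¹ = adj(I−A) / det(I−A) ≈
  [   1.0756     0.3198     0.2326]
  [   0.5039     2.1318     1.5504]
  [   0.2810     0.8043     2.4031]
First solve x = (I − A)⁻¹ d = adj(I−A)·d / det(I−A); in particular x_S = (0.2775·800 + 0.0825·780 + 0.0600·520) / 0.2580 = 317.55 / 0.2580 ≈ 1230.8140.
Intermediate flow from G to S: z_GS = a_GS · x_S = 0.05 × 317.55 / 0.2580 = 15.8775 / 0.2580 ≈ 61.54.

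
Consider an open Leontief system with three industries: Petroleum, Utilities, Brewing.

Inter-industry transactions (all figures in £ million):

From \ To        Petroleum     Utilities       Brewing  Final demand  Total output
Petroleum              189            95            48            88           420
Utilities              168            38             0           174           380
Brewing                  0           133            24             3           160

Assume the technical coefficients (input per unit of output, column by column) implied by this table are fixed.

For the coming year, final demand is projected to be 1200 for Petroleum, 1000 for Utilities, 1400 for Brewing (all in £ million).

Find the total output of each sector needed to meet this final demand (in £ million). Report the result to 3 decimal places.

Technical coefficients a_ij = z_ij / X_j:
  a_11 = 189/420 = 0.45, a_21 = 168/420 = 0.40, a_31 = 0/420 = 0.00
  a_12 = 95/380 = 0.25, a_22 = 38/380 = 0.10, a_32 = 133/380 = 0.35
  a_13 = 48/160 = 0.30, a_23 = 0/160 = 0.00, a_33 = 24/160 = 0.15
I − A =
  [   0.55    -0.25    -0.30]
  [  -0.40     0.90     0.00]
  [   0.00    -0.35     0.85]
Cofactors of I−A, C_ij = (−1)^(i+j)·(minor ij) (rows/columns in the sector order above):
  C_11 = (0.90)(0.85) − (0.00)(-0.35) = 0.7650
  C_12 = −[(-0.40)(0.85) − (0.00)(0.00)] = 0.3400
  C_13 = (-0.40)(-0.35) − (0.90)(0.00) = 0.1400
  C_21 = −[(-0.25)(0.85) − (-0.30)(-0.35)] = 0.3175
  C_22 = (0.55)(0.85) − (-0.30)(0.00) = 0.4675
  C_23 = −[(0.55)(-0.35) − (-0.25)(0.00)] = 0.1925
  C_31 = (-0.25)(0.00) − (-0.30)(0.90) = 0.2700
  C_32 = −[(0.55)(0.00) − (-0.30)(-0.40)] = 0.1200
  C_33 = (0.55)(0.90) − (-0.25)(-0.40) = 0.3950
det(I−A) = Σ_j (I−A)_1j·C_1j = (0.55)(0.7650) + (-0.25)(0.3400) + (-0.30)(0.1400) = 0.29375
adj(I−A) = Cᵀ =
  [ 0.7650   0.3175   0.2700]
  [ 0.3400   0.4675   0.1200]
  [ 0.1400   0.1925   0.3950]
(I − A)⁻¹ = adj(I−A) / det(I−A) ≈
  [   2.6043     1.0809     0.9191]
  [   1.1574     1.5915     0.4085]
  [   0.4766     0.6553     1.3447]
x = (I − A)⁻¹ d = adj(I−A)·d / det(I−A), with det(I−A) = 0.29375:
  x_1 = (0.7650·1200 + 0.3175·1000 + 0.2700·1400) / 0.29375 = 1613.50 / 0.29375 ≈ 5492.766
  x_2 = (0.3400·1200 + 0.4675·1000 + 0.1200·1400) / 0.29375 = 1043.50 / 0.29375 ≈ 3552.340
  x_3 = (0.1400·1200 + 0.1925·1000 + 0.3950·1400) / 0.29375 = 913.50 / 0.29375 ≈ 3109.787

x_1 = 5492.766, x_2 = 3552.340, x_3 = 3109.787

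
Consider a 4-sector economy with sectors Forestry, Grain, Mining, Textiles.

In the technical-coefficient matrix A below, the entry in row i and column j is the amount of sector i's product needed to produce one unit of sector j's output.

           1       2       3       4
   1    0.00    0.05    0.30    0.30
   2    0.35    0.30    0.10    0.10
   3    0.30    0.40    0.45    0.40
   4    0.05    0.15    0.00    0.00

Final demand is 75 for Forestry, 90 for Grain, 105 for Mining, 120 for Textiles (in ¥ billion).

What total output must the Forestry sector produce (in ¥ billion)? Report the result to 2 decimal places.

x_1 = 469.85

I − A =
  [   1.00    -0.05    -0.30    -0.30]
  [  -0.35     0.70    -0.10    -0.10]
  [  -0.30    -0.40     0.55    -0.40]
  [  -0.05    -0.15     0.00     1.00]
Compute the cofactors C_ij = (−1)^(i+j)·(3×3 minor ij) of I−A; the adjugate is their transpose:
adj(I−A) = Cᵀ =
  [ 0.330750   0.190250   0.215000   0.204250]
  [ 0.227250   0.445750   0.205000   0.194750]
  [ 0.382500   0.483500   0.641000   0.419500]
  [ 0.050625   0.076375   0.041500   0.228875]
det(I−A) = Σ_j (I−A)_1j·C_1j = (1.00)(0.330750) + (-0.05)(0.227250) + (-0.30)(0.382500) + (-0.30)(0.050625) = 0.18945
(I − A)⁻¹ = adj(I−A) / det(I−A) ≈
  [   1.7458     1.0042     1.1349     1.0781]
  [   1.1995     2.3529     1.0821     1.0280]
  [   2.0190     2.5521     3.3835     2.2143]
  [   0.2672     0.4031     0.2191     1.2081]
x = (I − A)⁻¹ d = adj(I−A)·d / det(I−A), with det(I−A) = 0.18945:
  x_1 = (0.330750·75 + 0.190250·90 + 0.215000·105 + 0.204250·120) / 0.18945 = 89.01375 / 0.18945 ≈ 469.85
  x_2 = (0.227250·75 + 0.445750·90 + 0.205000·105 + 0.194750·120) / 0.18945 = 102.05625 / 0.18945 ≈ 538.70
  x_3 = (0.382500·75 + 0.483500·90 + 0.641000·105 + 0.419500·120) / 0.18945 = 189.8475 / 0.18945 ≈ 1002.10
  x_4 = (0.050625·75 + 0.076375·90 + 0.041500·105 + 0.228875·120) / 0.18945 = 42.493125 / 0.18945 ≈ 224.30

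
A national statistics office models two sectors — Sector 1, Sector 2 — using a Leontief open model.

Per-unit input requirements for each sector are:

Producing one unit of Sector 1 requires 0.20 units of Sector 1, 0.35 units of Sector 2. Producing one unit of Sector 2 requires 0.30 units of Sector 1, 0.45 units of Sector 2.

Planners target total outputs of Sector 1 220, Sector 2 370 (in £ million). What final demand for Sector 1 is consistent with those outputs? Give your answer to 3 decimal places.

I − A =
  [   0.80    -0.30]
  [  -0.35     0.55]
d = (I − A) x:
  d_1 = (+0.80)·220 + (-0.30)·370 = 65.000
  d_2 = (-0.35)·220 + (+0.55)·370 = 126.500

d_1 = 65.000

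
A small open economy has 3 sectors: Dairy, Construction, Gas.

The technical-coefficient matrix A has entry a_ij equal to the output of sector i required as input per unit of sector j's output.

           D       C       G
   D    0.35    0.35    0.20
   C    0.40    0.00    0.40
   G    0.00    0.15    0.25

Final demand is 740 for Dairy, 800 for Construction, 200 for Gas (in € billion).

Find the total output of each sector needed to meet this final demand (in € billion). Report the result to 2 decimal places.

x_D = 2451.28, x_C = 2051.28, x_G = 676.92

I − A =
  [   0.65    -0.35    -0.20]
  [  -0.40     1.00    -0.40]
  [   0.00    -0.15     0.75]
Cofactors of I−A, C_ij = (−1)^(i+j)·(minor ij) (rows/columns in the sector order above):
  C_11 = (1.00)(0.75) − (-0.40)(-0.15) = 0.6900
  C_12 = −[(-0.40)(0.75) − (-0.40)(0.00)] = 0.3000
  C_13 = (-0.40)(-0.15) − (1.00)(0.00) = 0.0600
  C_21 = −[(-0.35)(0.75) − (-0.20)(-0.15)] = 0.2925
  C_22 = (0.65)(0.75) − (-0.20)(0.00) = 0.4875
  C_23 = −[(0.65)(-0.15) − (-0.35)(0.00)] = 0.0975
  C_31 = (-0.35)(-0.40) − (-0.20)(1.00) = 0.3400
  C_32 = −[(0.65)(-0.40) − (-0.20)(-0.40)] = 0.3400
  C_33 = (0.65)(1.00) − (-0.35)(-0.40) = 0.5100
det(I−A) = Σ_j (I−A)_1j·C_1j = (0.65)(0.6900) + (-0.35)(0.3000) + (-0.20)(0.0600) = 0.3315
adj(I−A) = Cᵀ =
  [ 0.6900   0.2925   0.3400]
  [ 0.3000   0.4875   0.3400]
  [ 0.0600   0.0975   0.5100]
(I − A)⁻¹ = adj(I−A) / det(I−A) ≈
  [   2.0814     0.8824     1.0256]
  [   0.9050     1.4706     1.0256]
  [   0.1810     0.2941     1.5385]
x = (I − A)⁻¹ d = adj(I−A)·d / det(I−A), with det(I−A) = 0.3315:
  x_D = (0.6900·740 + 0.2925·800 + 0.3400·200) / 0.3315 = 812.60 / 0.3315 ≈ 2451.28
  x_C = (0.3000·740 + 0.4875·800 + 0.3400·200) / 0.3315 = 680.00 / 0.3315 ≈ 2051.28
  x_G = (0.0600·740 + 0.0975·800 + 0.5100·200) / 0.3315 = 224.40 / 0.3315 ≈ 676.92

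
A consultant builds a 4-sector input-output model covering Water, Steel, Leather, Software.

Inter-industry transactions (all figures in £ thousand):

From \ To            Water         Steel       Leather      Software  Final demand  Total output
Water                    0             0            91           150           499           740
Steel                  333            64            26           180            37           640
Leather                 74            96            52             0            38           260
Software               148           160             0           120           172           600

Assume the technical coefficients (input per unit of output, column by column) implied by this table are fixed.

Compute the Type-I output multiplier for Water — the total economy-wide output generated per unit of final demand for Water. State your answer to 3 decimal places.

Technical coefficients a_ij = z_ij / X_j:
  a_11 = 0/740 = 0.00, a_21 = 333/740 = 0.45, a_31 = 74/740 = 0.10, a_41 = 148/740 = 0.20
  a_12 = 0/640 = 0.00, a_22 = 64/640 = 0.10, a_32 = 96/640 = 0.15, a_42 = 160/640 = 0.25
  a_13 = 91/260 = 0.35, a_23 = 26/260 = 0.10, a_33 = 52/260 = 0.20, a_43 = 0/260 = 0.00
  a_14 = 150/600 = 0.25, a_24 = 180/600 = 0.30, a_34 = 0/600 = 0.00, a_44 = 120/600 = 0.20
I − A =
  [   1.00     0.00    -0.35    -0.25]
  [  -0.45     0.90    -0.10    -0.30]
  [  -0.10    -0.15     0.80     0.00]
  [  -0.20    -0.25     0.00     0.80]
Compute the cofactors C_ij = (−1)^(i+j)·(3×3 minor ij) of I−A; the adjugate is their transpose:
adj(I−A) = Cᵀ =
  [ 0.504000   0.092000   0.232000   0.192000]
  [ 0.344000   0.572000   0.222000   0.322000]
  [ 0.127500   0.118750   0.571875   0.084375]
  [ 0.233500   0.201750   0.127375   0.649875]
det(I−A) = Σ_j (I−A)_1j·C_1j = (1.00)(0.504000) + (0.00)(0.344000) + (-0.35)(0.127500) + (-0.25)(0.233500) = 0.4010
(I − A)⁻¹ = adj(I−A) / det(I−A) ≈
  [   1.2569     0.2294     0.5786     0.4788]
  [   0.8579     1.4264     0.5536     0.8030]
  [   0.3180     0.2961     1.4261     0.2104]
  [   0.5823     0.5031     0.3176     1.6206]
The output multiplier for sector j is the column-j sum of the Leontief inverse (I − A)⁻¹ = adj(I−A) / det(I−A).
Column 1 of adj(I−A): (0.504000, 0.344000, 0.127500, 0.233500); det(I−A) = 0.4010.
m_1 = (0.504000 + 0.344000 + 0.127500 + 0.233500) / 0.4010 = 1.209 / 0.4010 ≈ 3.015.

m_1 = 3.015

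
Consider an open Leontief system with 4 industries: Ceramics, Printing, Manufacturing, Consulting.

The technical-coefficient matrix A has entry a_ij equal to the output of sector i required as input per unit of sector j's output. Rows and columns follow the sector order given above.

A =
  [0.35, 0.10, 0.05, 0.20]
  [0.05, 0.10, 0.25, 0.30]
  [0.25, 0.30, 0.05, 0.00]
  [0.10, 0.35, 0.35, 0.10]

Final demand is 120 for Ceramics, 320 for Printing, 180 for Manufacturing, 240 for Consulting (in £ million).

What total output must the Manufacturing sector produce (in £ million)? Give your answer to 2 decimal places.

I − A =
  [   0.65    -0.10    -0.05    -0.20]
  [  -0.05     0.90    -0.25    -0.30]
  [  -0.25    -0.30     0.95     0.00]
  [  -0.10    -0.35    -0.35     0.90]
Compute the cofactors C_ij = (−1)^(i+j)·(3×3 minor ij) of I−A; the adjugate is their transpose:
adj(I−A) = Cᵀ =
  [ 0.57075   0.18650   0.14875   0.18900]
  [ 0.15375   0.50800   0.21675   0.20350]
  [ 0.19875   0.20950   0.42925   0.11400]
  [ 0.20050   0.29975   0.26775   0.48400]
det(I−A) = Σ_j (I−A)_1j·C_1j = (0.65)(0.57075) + (-0.10)(0.15375) + (-0.05)(0.19875) + (-0.20)(0.20050) = 0.305575
(I − A)⁻¹ = adj(I−A) / det(I−A) ≈
  [   1.8678     0.6103     0.4868     0.6185]
  [   0.5031     1.6624     0.7093     0.6660]
  [   0.6504     0.6856     1.4047     0.3731]
  [   0.6561     0.9809     0.8762     1.5839]
x = (I − A)⁻¹ d = adj(I−A)·d / det(I−A), with det(I−A) = 0.305575:
  x_1 = (0.57075·120 + 0.18650·320 + 0.14875·180 + 0.18900·240) / 0.305575 = 200.305 / 0.305575 ≈ 655.50
  x_2 = (0.15375·120 + 0.50800·320 + 0.21675·180 + 0.20350·240) / 0.305575 = 268.865 / 0.305575 ≈ 879.87
  x_3 = (0.19875·120 + 0.20950·320 + 0.42925·180 + 0.11400·240) / 0.305575 = 195.515 / 0.305575 ≈ 639.83
  x_4 = (0.20050·120 + 0.29975·320 + 0.26775·180 + 0.48400·240) / 0.305575 = 284.335 / 0.305575 ≈ 930.49

x_3 = 639.83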